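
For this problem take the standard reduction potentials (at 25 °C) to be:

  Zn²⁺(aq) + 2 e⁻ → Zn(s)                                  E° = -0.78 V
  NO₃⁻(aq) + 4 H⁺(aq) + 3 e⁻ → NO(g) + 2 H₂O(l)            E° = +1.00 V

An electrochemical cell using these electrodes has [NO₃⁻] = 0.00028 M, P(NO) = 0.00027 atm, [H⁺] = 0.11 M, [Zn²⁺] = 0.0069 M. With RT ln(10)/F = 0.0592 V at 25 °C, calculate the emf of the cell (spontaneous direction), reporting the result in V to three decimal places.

+1.769 V

NO₃⁻/NO is the cathode (higher E°), Zn²⁺/Zn the anode: E°cell = +1.00 − (-0.78) = +1.78 V, n = 6.
Overall: 2 NO₃⁻(aq) + 8 H⁺(aq) + 3 Zn(s) → 2 NO(g) + 4 H₂O(l) + 3 Zn²⁺(aq)
Q = P(NO)^2·[Zn²⁺]^3 / ([NO₃⁻]^2·[H⁺]^8); log Q = 1.154.
E = E° − (0.0592/n) log Q = +1.78 − (0.0592/6)(1.154) = +1.769 V.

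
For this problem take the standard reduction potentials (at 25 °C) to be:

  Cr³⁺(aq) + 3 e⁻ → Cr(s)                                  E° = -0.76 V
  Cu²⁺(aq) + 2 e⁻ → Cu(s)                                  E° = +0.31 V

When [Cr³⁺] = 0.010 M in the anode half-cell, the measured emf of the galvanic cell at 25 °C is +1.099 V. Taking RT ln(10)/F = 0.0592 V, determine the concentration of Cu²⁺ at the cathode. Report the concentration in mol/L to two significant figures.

0.44 M

Cu²⁺/Cu is the cathode, Cr³⁺/Cr the anode: E°cell = +1.07 V, n = 6.
Overall reaction: 3 Cu²⁺(aq) + 2 Cr(s) → 3 Cu(s) + 2 Cr³⁺(aq); Q = [Cr³⁺]^2/[Cu²⁺]^3.
From E = E° − (0.0592/n) log Q: log Q = (E° − E)·n/0.0592 = (+1.07 − (+1.099))·6/0.0592 = -2.9392.
So 3·log[Cu²⁺] = 2·log(0.01) − log Q = -4.0000 − (-2.9392) = -1.0608; log[Cu²⁺] = -1.0608 / 3 = -0.3536; [Cu²⁺] = 10^(-0.3536) ≈ 0.44 M.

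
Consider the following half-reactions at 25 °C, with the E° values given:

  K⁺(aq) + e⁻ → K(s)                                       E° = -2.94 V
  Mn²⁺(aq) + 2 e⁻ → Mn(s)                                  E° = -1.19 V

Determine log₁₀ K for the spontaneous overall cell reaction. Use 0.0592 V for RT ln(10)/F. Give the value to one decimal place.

59.1

Cathode: Mn²⁺/Mn; anode: K⁺/K. E°cell = +1.75 V, n = 2.
log K = nE°cell / 0.0592 = (2)(+1.75) / 0.0592 = 59.1.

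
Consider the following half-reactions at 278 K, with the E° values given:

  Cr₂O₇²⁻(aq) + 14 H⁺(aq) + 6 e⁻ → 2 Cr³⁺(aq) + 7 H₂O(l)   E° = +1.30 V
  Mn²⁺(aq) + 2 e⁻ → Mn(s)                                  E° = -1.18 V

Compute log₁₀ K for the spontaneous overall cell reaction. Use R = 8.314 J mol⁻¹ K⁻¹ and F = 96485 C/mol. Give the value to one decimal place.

269.8

Cathode: Cr₂O₇²⁻/Cr³⁺; anode: Mn²⁺/Mn. E°cell = (+1.30) − (-1.18) = +2.48 V, with n = 6.
ΔG° = −nFE° = −RT ln K, so ln K = nFE°/(RT) = (6)(96485)(+2.48) / ((8.314)(278)) = 621.166.
log₁₀ K = 621.166 / ln 10 = 269.8.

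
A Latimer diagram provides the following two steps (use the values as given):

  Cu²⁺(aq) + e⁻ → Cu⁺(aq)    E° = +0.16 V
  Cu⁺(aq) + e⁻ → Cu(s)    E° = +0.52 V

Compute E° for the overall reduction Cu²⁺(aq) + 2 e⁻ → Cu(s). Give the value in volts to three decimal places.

+0.340 V

Standard free energies of sequential steps add: ΔG°₃ = ΔG°₁ + ΔG°₂, so n₃E°₃ = n₁E°₁ + n₂E°₂.
E°₃ = (1×+0.16 + 1×+0.52) / 2 = (+0.680) / 2 = +0.340 V.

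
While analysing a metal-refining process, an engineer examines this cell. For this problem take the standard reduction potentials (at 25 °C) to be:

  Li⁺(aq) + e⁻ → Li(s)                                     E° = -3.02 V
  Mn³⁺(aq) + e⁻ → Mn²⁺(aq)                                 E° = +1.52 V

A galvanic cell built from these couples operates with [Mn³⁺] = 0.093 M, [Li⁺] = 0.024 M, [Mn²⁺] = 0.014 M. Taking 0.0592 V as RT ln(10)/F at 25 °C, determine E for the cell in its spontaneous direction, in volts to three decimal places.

Mn³⁺/Mn²⁺ is the cathode (higher E°), Li⁺/Li the anode: E°cell = +1.52 − (-3.02) = +4.54 V, n = 1.
Overall: Mn³⁺(aq) + Li(s) → Mn²⁺(aq) + Li⁺(aq)
Q = [Mn²⁺]·[Li⁺] / ([Mn³⁺]); log Q = -2.442.
E = E° − (0.0592/n) log Q = +4.54 − (0.0592/1)(-2.442) = +4.685 V.

+4.685 V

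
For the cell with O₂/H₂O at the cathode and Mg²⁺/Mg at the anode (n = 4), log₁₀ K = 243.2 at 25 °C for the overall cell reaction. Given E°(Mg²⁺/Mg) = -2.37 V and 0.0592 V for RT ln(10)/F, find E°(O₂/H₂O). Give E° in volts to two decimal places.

E°cell = (0.0592/n)·log K = (0.0592/4)(243.2) = +3.599 V.
Since O₂/H₂O is the cathode and Mg²⁺/Mg the anode, E°cell = E°(O₂/H₂O) − E°(Mg²⁺/Mg).
So E°(O₂/H₂O) = E°cell + E°(Mg²⁺/Mg) = +3.599 + (-2.37) = +1.23 V.

+1.23 V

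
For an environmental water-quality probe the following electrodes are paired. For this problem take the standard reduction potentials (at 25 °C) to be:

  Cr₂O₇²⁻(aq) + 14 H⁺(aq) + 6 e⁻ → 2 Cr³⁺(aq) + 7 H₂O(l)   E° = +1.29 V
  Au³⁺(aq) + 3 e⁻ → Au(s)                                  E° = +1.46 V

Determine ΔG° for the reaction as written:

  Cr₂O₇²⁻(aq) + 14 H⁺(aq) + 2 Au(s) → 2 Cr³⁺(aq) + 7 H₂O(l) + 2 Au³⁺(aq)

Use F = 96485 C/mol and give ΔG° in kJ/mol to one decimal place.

+98.4 kJ/mol

As written, Cr₂O₇²⁻/Cr³⁺ is reduced (cathode) and Au³⁺/Au is oxidised (anode), so E°cell = (+1.29) − (+1.46) = -0.17 V.
Balancing electrons gives n = 6.
ΔG° = −nFE° = −(6)(96485)(-0.17) = 98,415 J = +98.4 kJ/mol.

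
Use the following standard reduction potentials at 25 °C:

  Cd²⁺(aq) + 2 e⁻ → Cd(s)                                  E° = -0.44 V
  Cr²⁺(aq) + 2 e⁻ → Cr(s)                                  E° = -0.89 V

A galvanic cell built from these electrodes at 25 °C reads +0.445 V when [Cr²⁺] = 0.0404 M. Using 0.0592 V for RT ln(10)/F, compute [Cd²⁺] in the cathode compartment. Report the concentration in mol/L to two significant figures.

0.027 M

Cd²⁺/Cd is the cathode, Cr²⁺/Cr the anode: E°cell = +0.45 V, n = 2.
Overall reaction: Cd²⁺(aq) + Cr(s) → Cd(s) + Cr²⁺(aq); Q = [Cr²⁺]^1/[Cd²⁺]^1.
From E = E° − (0.0592/n) log Q: log Q = (E° − E)·n/0.0592 = (+0.45 − (+0.445))·2/0.0592 = 0.1689.
So 1·log[Cd²⁺] = 1·log(0.0404) − log Q = -1.3936 − (0.1689) = -1.5625; [Cd²⁺] = 10^(-1.5625) ≈ 0.027 M.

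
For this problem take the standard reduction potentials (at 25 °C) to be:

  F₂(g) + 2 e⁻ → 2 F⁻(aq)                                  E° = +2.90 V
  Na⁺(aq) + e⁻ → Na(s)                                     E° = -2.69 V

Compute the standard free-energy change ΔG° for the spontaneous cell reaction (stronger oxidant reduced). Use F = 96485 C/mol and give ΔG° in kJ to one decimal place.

-1078.7 kJ

F₂/F⁻ (E° = +2.90 V) is the cathode; Na⁺/Na (E° = -2.69 V) is the anode, so E°cell = +5.59 V.
Balancing electrons gives n = 2 (lcm of 2 and 1).
ΔG° = −nFE° = −(2)(96485)(+5.59) = -1,078,702 J = -1078.7 kJ.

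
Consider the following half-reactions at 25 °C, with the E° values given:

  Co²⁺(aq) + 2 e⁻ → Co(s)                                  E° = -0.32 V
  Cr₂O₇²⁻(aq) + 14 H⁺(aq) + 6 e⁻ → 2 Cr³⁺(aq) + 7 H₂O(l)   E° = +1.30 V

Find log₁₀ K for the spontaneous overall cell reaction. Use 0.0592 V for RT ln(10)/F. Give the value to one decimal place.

164.2

Cathode: Cr₂O₇²⁻/Cr³⁺; anode: Co²⁺/Co. E°cell = +1.62 V, n = 6.
log K = nE°cell / 0.0592 = (6)(+1.62) / 0.0592 = 164.2.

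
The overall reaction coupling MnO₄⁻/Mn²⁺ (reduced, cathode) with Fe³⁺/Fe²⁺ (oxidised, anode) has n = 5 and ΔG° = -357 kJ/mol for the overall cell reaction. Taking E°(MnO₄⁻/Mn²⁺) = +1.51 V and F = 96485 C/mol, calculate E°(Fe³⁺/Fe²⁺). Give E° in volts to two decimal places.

+0.77 V

E°cell = −ΔG°/(nF) = −(-357×10³)/((5)(96485)) = +0.740 V.
Since MnO₄⁻/Mn²⁺ is the cathode and Fe³⁺/Fe²⁺ the anode, E°cell = E°(MnO₄⁻/Mn²⁺) − E°(Fe³⁺/Fe²⁺).
So E°(Fe³⁺/Fe²⁺) = E°(MnO₄⁻/Mn²⁺) − E°cell = (+1.51) − (+0.740) = +0.77 V.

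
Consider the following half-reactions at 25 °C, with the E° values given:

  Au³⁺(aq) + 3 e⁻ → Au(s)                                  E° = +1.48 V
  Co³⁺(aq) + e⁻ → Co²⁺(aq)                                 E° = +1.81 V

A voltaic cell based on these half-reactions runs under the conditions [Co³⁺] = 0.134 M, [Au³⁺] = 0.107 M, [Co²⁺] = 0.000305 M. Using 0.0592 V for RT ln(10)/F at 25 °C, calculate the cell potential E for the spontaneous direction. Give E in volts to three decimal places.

+0.506 V

Co³⁺/Co²⁺ is the cathode (higher E°), Au³⁺/Au the anode: E°cell = +1.81 − (+1.48) = +0.33 V, n = 3.
Overall: 3 Co³⁺(aq) + Au(s) → 3 Co²⁺(aq) + Au³⁺(aq)
Q = [Co²⁺]^3·[Au³⁺] / ([Co³⁺]^3); log Q = -8.899.
E = E° − (0.0592/n) log Q = +0.33 − (0.0592/3)(-8.899) = +0.506 V.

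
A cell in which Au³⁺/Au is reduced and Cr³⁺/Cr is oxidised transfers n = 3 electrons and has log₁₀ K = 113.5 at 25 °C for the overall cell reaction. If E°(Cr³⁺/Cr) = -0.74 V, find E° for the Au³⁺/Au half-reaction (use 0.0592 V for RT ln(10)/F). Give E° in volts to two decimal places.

E°cell = (0.0592/n)·log K = (0.0592/3)(113.5) = +2.240 V.
Since Au³⁺/Au is the cathode and Cr³⁺/Cr the anode, E°cell = E°(Au³⁺/Au) − E°(Cr³⁺/Cr).
So E°(Au³⁺/Au) = E°cell + E°(Cr³⁺/Cr) = +2.240 + (-0.74) = +1.50 V.

+1.50 V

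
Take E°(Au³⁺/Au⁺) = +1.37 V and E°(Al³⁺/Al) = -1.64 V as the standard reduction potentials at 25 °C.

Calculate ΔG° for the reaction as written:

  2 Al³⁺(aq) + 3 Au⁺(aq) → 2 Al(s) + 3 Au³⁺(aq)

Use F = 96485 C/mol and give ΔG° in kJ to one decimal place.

As written, Al³⁺/Al is reduced (cathode) and Au³⁺/Au⁺ is oxidised (anode), so E°cell = (-1.64) − (+1.37) = -3.01 V.
Balancing electrons gives n = 6.
ΔG° = −nFE° = −(6)(96485)(-3.01) = 1,742,519 J = +1742.5 kJ.

+1742.5 kJ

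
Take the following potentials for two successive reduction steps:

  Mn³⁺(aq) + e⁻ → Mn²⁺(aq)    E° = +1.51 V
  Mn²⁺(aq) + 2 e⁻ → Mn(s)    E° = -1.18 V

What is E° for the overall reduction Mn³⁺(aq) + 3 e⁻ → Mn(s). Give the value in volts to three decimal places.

Adding the free-energy changes (−nFE°) of the two steps gives −n₃FE°₃ = −n₁FE°₁ − n₂FE°₂.
E°₃ = (1×+1.51 + 2×-1.18) / 3 = (-0.850) / 3 = -0.283 V.

-0.283 V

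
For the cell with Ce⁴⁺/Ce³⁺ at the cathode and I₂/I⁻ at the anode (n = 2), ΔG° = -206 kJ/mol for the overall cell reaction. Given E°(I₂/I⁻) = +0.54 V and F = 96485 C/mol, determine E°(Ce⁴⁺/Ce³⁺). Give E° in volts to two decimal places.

+1.61 V

E°cell = −ΔG°/(nF) = −(-206×10³)/((2)(96485)) = +1.068 V.
Since Ce⁴⁺/Ce³⁺ is the cathode and I₂/I⁻ the anode, E°cell = E°(Ce⁴⁺/Ce³⁺) − E°(I₂/I⁻).
So E°(Ce⁴⁺/Ce³⁺) = E°cell + E°(I₂/I⁻) = +1.068 + (+0.54) = +1.61 V.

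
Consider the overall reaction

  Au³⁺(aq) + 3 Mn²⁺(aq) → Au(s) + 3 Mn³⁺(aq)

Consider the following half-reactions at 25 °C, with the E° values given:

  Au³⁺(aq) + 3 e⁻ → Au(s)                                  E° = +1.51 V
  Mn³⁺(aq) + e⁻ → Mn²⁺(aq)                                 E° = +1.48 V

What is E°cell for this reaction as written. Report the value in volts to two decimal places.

The Au³⁺/Au couple has the higher reduction potential, so it is the cathode; Mn³⁺/Mn²⁺ is oxidised at the anode.
E°cell = E°(cathode) − E°(anode) = (+1.51) − (+1.48) = +0.03 V.

+0.03 V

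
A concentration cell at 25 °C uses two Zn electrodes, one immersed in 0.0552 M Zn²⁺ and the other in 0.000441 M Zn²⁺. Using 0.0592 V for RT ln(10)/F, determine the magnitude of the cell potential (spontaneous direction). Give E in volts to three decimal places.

For a concentration cell E°cell = 0. The 0.0552 M side is the cathode (reduction is favoured where [Zn²⁺] is higher).
With n = 2, E = −(0.0592/2) log([Zn²⁺]ₐₙ/[Zn²⁺]꜀ₐₜ) = −(0.0592/2) log(0.000441/0.0552) = −(0.0592/2)(-2.098) = +0.062 V.

+0.062 V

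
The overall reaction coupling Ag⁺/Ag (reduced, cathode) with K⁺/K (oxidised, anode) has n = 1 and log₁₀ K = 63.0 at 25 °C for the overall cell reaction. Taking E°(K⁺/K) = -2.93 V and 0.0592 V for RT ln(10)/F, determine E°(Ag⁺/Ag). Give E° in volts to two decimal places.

E°cell = (0.0592/n)·log K = (0.0592/1)(63.0) = +3.730 V.
Since Ag⁺/Ag is the cathode and K⁺/K the anode, E°cell = E°(Ag⁺/Ag) − E°(K⁺/K).
So E°(Ag⁺/Ag) = E°cell + E°(K⁺/K) = +3.730 + (-2.93) = +0.80 V.

+0.80 V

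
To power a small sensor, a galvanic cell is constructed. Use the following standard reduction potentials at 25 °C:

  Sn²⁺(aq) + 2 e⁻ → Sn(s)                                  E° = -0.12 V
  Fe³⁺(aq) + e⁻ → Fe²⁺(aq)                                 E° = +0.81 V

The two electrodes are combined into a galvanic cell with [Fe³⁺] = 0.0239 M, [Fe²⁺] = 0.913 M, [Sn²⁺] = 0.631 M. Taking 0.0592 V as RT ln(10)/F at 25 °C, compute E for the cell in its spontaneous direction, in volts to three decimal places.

Fe³⁺/Fe²⁺ is the cathode (higher E°), Sn²⁺/Sn the anode: E°cell = +0.81 − (-0.12) = +0.93 V, n = 2.
Overall: 2 Fe³⁺(aq) + Sn(s) → 2 Fe²⁺(aq) + Sn²⁺(aq)
Q = [Fe²⁺]^2·[Sn²⁺] / ([Fe³⁺]^2); log Q = 2.964.
E = E° − (0.0592/n) log Q = +0.93 − (0.0592/2)(2.964) = +0.842 V.

+0.842 V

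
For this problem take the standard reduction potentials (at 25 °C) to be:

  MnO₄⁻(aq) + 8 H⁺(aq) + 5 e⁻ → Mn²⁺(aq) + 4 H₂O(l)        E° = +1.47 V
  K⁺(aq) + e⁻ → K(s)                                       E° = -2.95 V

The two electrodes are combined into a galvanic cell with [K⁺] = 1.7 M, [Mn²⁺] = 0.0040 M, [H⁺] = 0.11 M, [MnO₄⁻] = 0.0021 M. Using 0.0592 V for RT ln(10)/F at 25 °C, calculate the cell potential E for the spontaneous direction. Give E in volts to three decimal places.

+4.312 V

MnO₄⁻/Mn²⁺ is the cathode (higher E°), K⁺/K the anode: E°cell = +1.47 − (-2.95) = +4.42 V, n = 5.
Overall: MnO₄⁻(aq) + 8 H⁺(aq) + 5 K(s) → Mn²⁺(aq) + 4 H₂O(l) + 5 K⁺(aq)
Q = [Mn²⁺]·[K⁺]^5 / ([MnO₄⁻]·[H⁺]^8); log Q = 9.101.
E = E° − (0.0592/n) log Q = +4.42 − (0.0592/5)(9.101) = +4.312 V.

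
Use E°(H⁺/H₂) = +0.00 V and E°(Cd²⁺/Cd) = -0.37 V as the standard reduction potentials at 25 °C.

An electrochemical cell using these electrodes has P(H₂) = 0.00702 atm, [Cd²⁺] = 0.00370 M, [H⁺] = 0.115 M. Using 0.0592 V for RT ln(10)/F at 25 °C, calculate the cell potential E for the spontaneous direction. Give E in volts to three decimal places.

+0.450 V

H⁺/H₂ is the cathode (higher E°), Cd²⁺/Cd the anode: E°cell = +0.00 − (-0.37) = +0.37 V, n = 2.
Overall: 2 H⁺(aq) + Cd(s) → H₂(g) + Cd²⁺(aq)
Q = P(H₂)·[Cd²⁺] / ([H⁺]^2); log Q = -2.707.
E = E° − (0.0592/n) log Q = +0.37 − (0.0592/2)(-2.707) = +0.450 V.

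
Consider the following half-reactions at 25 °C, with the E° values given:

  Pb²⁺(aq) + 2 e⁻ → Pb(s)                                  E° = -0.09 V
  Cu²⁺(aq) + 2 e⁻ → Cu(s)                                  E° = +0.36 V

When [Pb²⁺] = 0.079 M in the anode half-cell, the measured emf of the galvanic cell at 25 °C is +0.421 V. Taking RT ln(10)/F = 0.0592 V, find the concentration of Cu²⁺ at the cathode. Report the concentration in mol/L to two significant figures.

Cu²⁺/Cu is the cathode, Pb²⁺/Pb the anode: E°cell = +0.45 V, n = 2.
Overall reaction: Cu²⁺(aq) + Pb(s) → Cu(s) + Pb²⁺(aq); Q = [Pb²⁺]^1/[Cu²⁺]^1.
From E = E° − (0.0592/n) log Q: log Q = (E° − E)·n/0.0592 = (+0.45 − (+0.421))·2/0.0592 = 0.9797.
So 1·log[Cu²⁺] = 1·log(0.079) − log Q = -1.1024 − (0.9797) = -2.0821; [Cu²⁺] = 10^(-2.0821) ≈ 0.0083 M.

0.0083 M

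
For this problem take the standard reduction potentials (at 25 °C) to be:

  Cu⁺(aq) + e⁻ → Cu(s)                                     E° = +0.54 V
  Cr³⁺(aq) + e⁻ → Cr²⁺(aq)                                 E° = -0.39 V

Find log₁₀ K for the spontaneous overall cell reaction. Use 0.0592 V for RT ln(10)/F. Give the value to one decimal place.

15.7

Cathode: Cu⁺/Cu; anode: Cr³⁺/Cr²⁺. E°cell = +0.93 V, n = 1.
log K = nE°cell / 0.0592 = (1)(+0.93) / 0.0592 = 15.7.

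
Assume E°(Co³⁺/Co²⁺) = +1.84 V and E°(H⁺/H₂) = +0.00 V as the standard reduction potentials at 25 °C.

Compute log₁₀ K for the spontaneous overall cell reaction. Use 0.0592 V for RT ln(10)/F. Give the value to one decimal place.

Cathode: Co³⁺/Co²⁺; anode: H⁺/H₂. E°cell = +1.84 V, n = 2.
log K = nE°cell / 0.0592 = (2)(+1.84) / 0.0592 = 62.2.

62.2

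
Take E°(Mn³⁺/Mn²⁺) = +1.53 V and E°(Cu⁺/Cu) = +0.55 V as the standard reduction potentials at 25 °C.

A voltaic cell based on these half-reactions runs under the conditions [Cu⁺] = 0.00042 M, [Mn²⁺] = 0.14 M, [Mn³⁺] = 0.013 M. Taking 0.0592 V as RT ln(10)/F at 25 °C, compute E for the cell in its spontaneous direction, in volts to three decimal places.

+1.119 V

Mn³⁺/Mn²⁺ is the cathode (higher E°), Cu⁺/Cu the anode: E°cell = +1.53 − (+0.55) = +0.98 V, n = 1.
Overall: Mn³⁺(aq) + Cu(s) → Mn²⁺(aq) + Cu⁺(aq)
Q = [Mn²⁺]·[Cu⁺] / ([Mn³⁺]); log Q = -2.345.
E = E° − (0.0592/n) log Q = +0.98 − (0.0592/1)(-2.345) = +1.119 V.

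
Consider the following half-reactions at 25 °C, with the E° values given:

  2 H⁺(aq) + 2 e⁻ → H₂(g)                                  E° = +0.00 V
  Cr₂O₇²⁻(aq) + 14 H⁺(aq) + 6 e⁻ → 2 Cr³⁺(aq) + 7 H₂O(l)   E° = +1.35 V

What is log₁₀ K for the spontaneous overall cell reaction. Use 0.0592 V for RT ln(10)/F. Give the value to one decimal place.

136.8

Cathode: Cr₂O₇²⁻/Cr³⁺; anode: H⁺/H₂. E°cell = +1.35 V, n = 6.
log K = nE°cell / 0.0592 = (6)(+1.35) / 0.0592 = 136.8.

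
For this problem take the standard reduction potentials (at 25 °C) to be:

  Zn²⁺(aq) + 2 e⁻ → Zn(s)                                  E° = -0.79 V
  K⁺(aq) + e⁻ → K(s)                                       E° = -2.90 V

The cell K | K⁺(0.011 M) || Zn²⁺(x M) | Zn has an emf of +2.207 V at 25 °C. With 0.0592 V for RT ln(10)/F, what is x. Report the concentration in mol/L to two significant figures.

Zn²⁺/Zn is the cathode, K⁺/K the anode: E°cell = +2.11 V, n = 2.
Overall reaction: Zn²⁺(aq) + 2 K(s) → Zn(s) + 2 K⁺(aq); Q = [K⁺]^2/[Zn²⁺]^1.
From E = E° − (0.0592/n) log Q: log Q = (E° − E)·n/0.0592 = (+2.11 − (+2.207))·2/0.0592 = -3.2770.
So 1·log[Zn²⁺] = 2·log(0.011) − log Q = -3.9172 − (-3.2770) = -0.6402; [Zn²⁺] = 10^(-0.6402) ≈ 0.23 M.

0.23 M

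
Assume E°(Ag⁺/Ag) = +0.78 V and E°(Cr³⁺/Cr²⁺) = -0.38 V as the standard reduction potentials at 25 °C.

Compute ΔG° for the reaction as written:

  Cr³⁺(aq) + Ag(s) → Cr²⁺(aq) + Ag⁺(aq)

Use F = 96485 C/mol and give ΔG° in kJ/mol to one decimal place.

As written, Cr³⁺/Cr²⁺ is reduced (cathode) and Ag⁺/Ag is oxidised (anode), so E°cell = (-0.38) − (+0.78) = -1.16 V.
Balancing electrons gives n = 1.
ΔG° = −nFE° = −(1)(96485)(-1.16) = 111,923 J = +111.9 kJ/mol.

+111.9 kJ/mol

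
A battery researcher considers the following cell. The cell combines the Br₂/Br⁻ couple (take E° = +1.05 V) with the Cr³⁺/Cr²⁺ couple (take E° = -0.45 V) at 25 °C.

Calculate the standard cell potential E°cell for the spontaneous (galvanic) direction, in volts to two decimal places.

The Br₂/Br⁻ couple has the higher reduction potential, so it is the cathode; Cr³⁺/Cr²⁺ is oxidised at the anode.
E°cell = E°(cathode) − E°(anode) = (+1.05) − (-0.45) = +1.50 V.

+1.50 V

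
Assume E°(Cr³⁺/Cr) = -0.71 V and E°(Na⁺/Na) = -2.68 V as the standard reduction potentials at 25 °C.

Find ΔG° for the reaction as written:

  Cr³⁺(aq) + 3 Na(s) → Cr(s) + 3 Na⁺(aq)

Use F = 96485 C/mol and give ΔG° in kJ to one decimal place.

-570.2 kJ

As written, Cr³⁺/Cr is reduced (cathode) and Na⁺/Na is oxidised (anode), so E°cell = (-0.71) − (-2.68) = +1.97 V.
Balancing electrons gives n = 3.
ΔG° = −nFE° = −(3)(96485)(+1.97) = -570,226 J = -570.2 kJ.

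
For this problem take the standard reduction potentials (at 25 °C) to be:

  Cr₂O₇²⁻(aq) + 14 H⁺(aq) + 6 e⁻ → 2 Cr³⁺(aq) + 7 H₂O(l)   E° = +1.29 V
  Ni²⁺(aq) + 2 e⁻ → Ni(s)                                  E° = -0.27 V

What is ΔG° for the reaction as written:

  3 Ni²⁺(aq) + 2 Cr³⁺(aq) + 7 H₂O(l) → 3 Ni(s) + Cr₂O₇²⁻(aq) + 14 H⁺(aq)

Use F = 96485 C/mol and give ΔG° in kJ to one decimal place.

As written, Ni²⁺/Ni is reduced (cathode) and Cr₂O₇²⁻/Cr³⁺ is oxidised (anode), so E°cell = (-0.27) − (+1.29) = -1.56 V.
Balancing electrons gives n = 6.
ΔG° = −nFE° = −(6)(96485)(-1.56) = 903,100 J = +903.1 kJ.

+903.1 kJ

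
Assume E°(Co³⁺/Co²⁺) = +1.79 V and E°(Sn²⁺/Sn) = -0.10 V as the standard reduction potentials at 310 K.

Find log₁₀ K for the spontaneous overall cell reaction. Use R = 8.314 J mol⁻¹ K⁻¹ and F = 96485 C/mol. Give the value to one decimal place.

Cathode: Co³⁺/Co²⁺; anode: Sn²⁺/Sn. E°cell = (+1.79) − (-0.10) = +1.89 V, with n = 2.
ΔG° = −nFE° = −RT ln K, so ln K = nFE°/(RT) = (2)(96485)(+1.89) / ((8.314)(310)) = 141.508.
log₁₀ K = 141.508 / ln 10 = 61.5.

61.5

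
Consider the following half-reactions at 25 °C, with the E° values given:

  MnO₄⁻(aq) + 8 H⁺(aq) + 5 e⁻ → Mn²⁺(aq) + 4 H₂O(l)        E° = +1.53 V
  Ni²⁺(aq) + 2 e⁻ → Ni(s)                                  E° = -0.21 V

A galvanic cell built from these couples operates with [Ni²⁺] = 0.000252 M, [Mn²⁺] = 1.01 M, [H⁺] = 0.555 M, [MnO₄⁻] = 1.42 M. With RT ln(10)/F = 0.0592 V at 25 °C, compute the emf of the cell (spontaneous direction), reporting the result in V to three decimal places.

+1.824 V

MnO₄⁻/Mn²⁺ is the cathode (higher E°), Ni²⁺/Ni the anode: E°cell = +1.53 − (-0.21) = +1.74 V, n = 10.
Overall: 2 MnO₄⁻(aq) + 16 H⁺(aq) + 5 Ni(s) → 2 Mn²⁺(aq) + 8 H₂O(l) + 5 Ni²⁺(aq)
Q = [Mn²⁺]^2·[Ni²⁺]^5 / ([MnO₄⁻]^2·[H⁺]^16); log Q = -14.198.
E = E° − (0.0592/n) log Q = +1.74 − (0.0592/10)(-14.198) = +1.824 V.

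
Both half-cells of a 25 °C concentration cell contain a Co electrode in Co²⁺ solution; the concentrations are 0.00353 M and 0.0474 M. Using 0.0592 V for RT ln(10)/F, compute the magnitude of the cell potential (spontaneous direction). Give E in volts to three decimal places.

+0.033 V

For a concentration cell E°cell = 0. The 0.0474 M side is the cathode (reduction is favoured where [Co²⁺] is higher).
With n = 2, E = −(0.0592/2) log([Co²⁺]ₐₙ/[Co²⁺]꜀ₐₜ) = −(0.0592/2) log(0.00353/0.0474) = −(0.0592/2)(-1.128) = +0.033 V.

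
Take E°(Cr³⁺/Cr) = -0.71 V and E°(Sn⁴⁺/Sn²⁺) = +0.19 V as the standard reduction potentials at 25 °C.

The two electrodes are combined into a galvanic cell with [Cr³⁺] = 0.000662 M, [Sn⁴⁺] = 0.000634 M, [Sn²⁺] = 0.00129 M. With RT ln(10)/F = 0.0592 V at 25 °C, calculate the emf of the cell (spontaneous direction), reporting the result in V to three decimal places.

+0.954 V

Sn⁴⁺/Sn²⁺ is the cathode (higher E°), Cr³⁺/Cr the anode: E°cell = +0.19 − (-0.71) = +0.90 V, n = 6.
Overall: 3 Sn⁴⁺(aq) + 2 Cr(s) → 3 Sn²⁺(aq) + 2 Cr³⁺(aq)
Q = [Sn²⁺]^3·[Cr³⁺]^2 / ([Sn⁴⁺]^3); log Q = -5.433.
E = E° − (0.0592/n) log Q = +0.90 − (0.0592/6)(-5.433) = +0.954 V.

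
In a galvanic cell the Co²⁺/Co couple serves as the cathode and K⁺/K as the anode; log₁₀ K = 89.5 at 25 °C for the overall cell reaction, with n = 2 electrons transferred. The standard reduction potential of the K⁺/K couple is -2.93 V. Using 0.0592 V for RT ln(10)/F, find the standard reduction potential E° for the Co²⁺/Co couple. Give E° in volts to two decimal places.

-0.28 V

E°cell = (0.0592/n)·log K = (0.0592/2)(89.5) = +2.649 V.
Since Co²⁺/Co is the cathode and K⁺/K the anode, E°cell = E°(Co²⁺/Co) − E°(K⁺/K).
So E°(Co²⁺/Co) = E°cell + E°(K⁺/K) = +2.649 + (-2.93) = -0.28 V.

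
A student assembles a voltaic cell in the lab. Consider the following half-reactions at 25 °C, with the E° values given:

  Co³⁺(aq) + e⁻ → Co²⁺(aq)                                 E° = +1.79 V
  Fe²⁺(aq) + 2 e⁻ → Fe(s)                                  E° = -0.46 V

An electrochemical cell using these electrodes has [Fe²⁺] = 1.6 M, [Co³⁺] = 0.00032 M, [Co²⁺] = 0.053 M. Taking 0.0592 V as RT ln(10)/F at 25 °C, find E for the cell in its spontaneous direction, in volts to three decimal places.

+2.113 V

Co³⁺/Co²⁺ is the cathode (higher E°), Fe²⁺/Fe the anode: E°cell = +1.79 − (-0.46) = +2.25 V, n = 2.
Overall: 2 Co³⁺(aq) + Fe(s) → 2 Co²⁺(aq) + Fe²⁺(aq)
Q = [Co²⁺]^2·[Fe²⁺] / ([Co³⁺]^2); log Q = 4.642.
E = E° − (0.0592/n) log Q = +2.25 − (0.0592/2)(4.642) = +2.113 V.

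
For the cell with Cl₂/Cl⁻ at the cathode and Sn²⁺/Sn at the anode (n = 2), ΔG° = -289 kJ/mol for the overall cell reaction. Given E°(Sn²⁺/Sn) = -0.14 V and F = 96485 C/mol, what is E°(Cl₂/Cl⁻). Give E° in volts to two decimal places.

+1.36 V

E°cell = −ΔG°/(nF) = −(-289×10³)/((2)(96485)) = +1.498 V.
Since Cl₂/Cl⁻ is the cathode and Sn²⁺/Sn the anode, E°cell = E°(Cl₂/Cl⁻) − E°(Sn²⁺/Sn).
So E°(Cl₂/Cl⁻) = E°cell + E°(Sn²⁺/Sn) = +1.498 + (-0.14) = +1.36 V.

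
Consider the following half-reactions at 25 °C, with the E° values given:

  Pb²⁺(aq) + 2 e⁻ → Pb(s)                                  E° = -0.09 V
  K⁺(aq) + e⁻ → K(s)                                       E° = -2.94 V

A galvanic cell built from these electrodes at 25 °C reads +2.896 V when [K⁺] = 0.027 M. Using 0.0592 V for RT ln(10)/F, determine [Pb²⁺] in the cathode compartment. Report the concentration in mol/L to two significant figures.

0.026 M

Pb²⁺/Pb is the cathode, K⁺/K the anode: E°cell = +2.85 V, n = 2.
Overall reaction: Pb²⁺(aq) + 2 K(s) → Pb(s) + 2 K⁺(aq); Q = [K⁺]^2/[Pb²⁺]^1.
From E = E° − (0.0592/n) log Q: log Q = (E° − E)·n/0.0592 = (+2.85 − (+2.896))·2/0.0592 = -1.5541.
So 1·log[Pb²⁺] = 2·log(0.027) − log Q = -3.1373 − (-1.5541) = -1.5832; [Pb²⁺] = 10^(-1.5832) ≈ 0.026 M.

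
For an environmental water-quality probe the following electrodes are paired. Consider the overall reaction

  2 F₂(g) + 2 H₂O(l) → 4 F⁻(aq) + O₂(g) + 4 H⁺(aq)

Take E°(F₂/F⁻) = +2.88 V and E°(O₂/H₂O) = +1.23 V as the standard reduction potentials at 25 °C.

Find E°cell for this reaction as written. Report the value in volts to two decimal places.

+1.65 V

The F₂/F⁻ couple has the higher reduction potential, so it is the cathode; O₂/H₂O is oxidised at the anode.
E°cell = E°(cathode) − E°(anode) = (+2.88) − (+1.23) = +1.65 V.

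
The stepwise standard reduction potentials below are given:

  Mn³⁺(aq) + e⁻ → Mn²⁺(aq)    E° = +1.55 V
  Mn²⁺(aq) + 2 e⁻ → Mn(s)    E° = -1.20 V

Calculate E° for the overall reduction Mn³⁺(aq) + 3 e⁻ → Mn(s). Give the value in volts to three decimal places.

Standard free energies of sequential steps add: ΔG°₃ = ΔG°₁ + ΔG°₂, so n₃E°₃ = n₁E°₁ + n₂E°₂.
E°₃ = (1×+1.55 + 2×-1.20) / 3 = (-0.850) / 3 = -0.283 V.
Simply averaging or adding the two E° values would be wrong; the electron-weighted sum is required.

-0.283 V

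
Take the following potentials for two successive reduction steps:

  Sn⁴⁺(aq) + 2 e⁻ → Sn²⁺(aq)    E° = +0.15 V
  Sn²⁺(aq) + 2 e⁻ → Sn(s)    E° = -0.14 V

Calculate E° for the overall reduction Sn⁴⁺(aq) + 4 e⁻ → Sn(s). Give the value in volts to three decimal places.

+0.005 V

Adding the free-energy changes (−nFE°) of the two steps gives −n₃FE°₃ = −n₁FE°₁ − n₂FE°₂.
E°₃ = (2×+0.15 + 2×-0.14) / 4 = (+0.020) / 4 = +0.005 V.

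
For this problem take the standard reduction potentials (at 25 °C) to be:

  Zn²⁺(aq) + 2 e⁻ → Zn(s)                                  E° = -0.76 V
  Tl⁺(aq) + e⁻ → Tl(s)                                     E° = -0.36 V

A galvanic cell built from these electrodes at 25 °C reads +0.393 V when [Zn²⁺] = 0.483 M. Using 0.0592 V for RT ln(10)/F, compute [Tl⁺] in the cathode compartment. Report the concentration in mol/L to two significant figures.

Tl⁺/Tl is the cathode, Zn²⁺/Zn the anode: E°cell = +0.40 V, n = 2.
Overall reaction: 2 Tl⁺(aq) + Zn(s) → 2 Tl(s) + Zn²⁺(aq); Q = [Zn²⁺]^1/[Tl⁺]^2.
From E = E° − (0.0592/n) log Q: log Q = (E° − E)·n/0.0592 = (+0.40 − (+0.393))·2/0.0592 = 0.2365.
So 2·log[Tl⁺] = 1·log(0.483) − log Q = -0.3161 − (0.2365) = -0.5526; log[Tl⁺] = -0.5526 / 2 = -0.2763; [Tl⁺] = 10^(-0.2763) ≈ 0.53 M.

0.53 M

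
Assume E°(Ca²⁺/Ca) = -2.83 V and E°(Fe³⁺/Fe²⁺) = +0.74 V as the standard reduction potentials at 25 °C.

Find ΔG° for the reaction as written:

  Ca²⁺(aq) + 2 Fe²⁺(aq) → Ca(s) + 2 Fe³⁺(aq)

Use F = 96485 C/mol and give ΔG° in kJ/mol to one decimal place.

As written, Ca²⁺/Ca is reduced (cathode) and Fe³⁺/Fe²⁺ is oxidised (anode), so E°cell = (-2.83) − (+0.74) = -3.57 V.
Balancing electrons gives n = 2.
ΔG° = −nFE° = −(2)(96485)(-3.57) = 688,903 J = +688.9 kJ/mol.

+688.9 kJ/mol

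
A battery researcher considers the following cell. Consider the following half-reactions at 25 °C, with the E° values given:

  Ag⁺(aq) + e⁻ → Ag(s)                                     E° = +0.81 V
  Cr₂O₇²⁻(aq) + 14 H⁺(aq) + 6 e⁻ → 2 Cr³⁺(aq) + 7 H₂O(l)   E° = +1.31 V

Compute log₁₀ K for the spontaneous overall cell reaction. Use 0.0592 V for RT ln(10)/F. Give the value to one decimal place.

Cathode: Cr₂O₇²⁻/Cr³⁺; anode: Ag⁺/Ag. E°cell = +0.50 V, n = 6.
log K = nE°cell / 0.0592 = (6)(+0.50) / 0.0592 = 50.7.

50.7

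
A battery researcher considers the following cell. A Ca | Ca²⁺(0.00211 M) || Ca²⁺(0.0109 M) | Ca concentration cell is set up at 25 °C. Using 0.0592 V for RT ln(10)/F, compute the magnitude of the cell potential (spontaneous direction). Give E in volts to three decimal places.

For a concentration cell E°cell = 0. The 0.0109 M side is the cathode (reduction is favoured where [Ca²⁺] is higher).
With n = 2, E = −(0.0592/2) log([Ca²⁺]ₐₙ/[Ca²⁺]꜀ₐₜ) = −(0.0592/2) log(0.00211/0.0109) = −(0.0592/2)(-0.713) = +0.021 V.

+0.021 V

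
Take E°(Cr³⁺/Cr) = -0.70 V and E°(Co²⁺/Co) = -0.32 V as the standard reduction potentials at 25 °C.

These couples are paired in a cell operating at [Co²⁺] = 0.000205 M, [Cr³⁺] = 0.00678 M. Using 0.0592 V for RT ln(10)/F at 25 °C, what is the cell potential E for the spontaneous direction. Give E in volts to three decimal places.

+0.314 V

Co²⁺/Co is the cathode (higher E°), Cr³⁺/Cr the anode: E°cell = -0.32 − (-0.70) = +0.38 V, n = 6.
Overall: 3 Co²⁺(aq) + 2 Cr(s) → 3 Co(s) + 2 Cr³⁺(aq)
Q = [Cr³⁺]^2 / ([Co²⁺]^3); log Q = 6.727.
E = E° − (0.0592/n) log Q = +0.38 − (0.0592/6)(6.727) = +0.314 V.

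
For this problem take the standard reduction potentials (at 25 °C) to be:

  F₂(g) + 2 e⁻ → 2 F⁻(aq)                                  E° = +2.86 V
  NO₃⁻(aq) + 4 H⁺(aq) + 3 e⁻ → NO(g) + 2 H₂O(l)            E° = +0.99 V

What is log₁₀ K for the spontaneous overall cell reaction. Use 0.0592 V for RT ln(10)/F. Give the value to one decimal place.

Cathode: F₂/F⁻; anode: NO₃⁻/NO. E°cell = +1.87 V, n = 6.
log K = nE°cell / 0.0592 = (6)(+1.87) / 0.0592 = 189.5.

189.5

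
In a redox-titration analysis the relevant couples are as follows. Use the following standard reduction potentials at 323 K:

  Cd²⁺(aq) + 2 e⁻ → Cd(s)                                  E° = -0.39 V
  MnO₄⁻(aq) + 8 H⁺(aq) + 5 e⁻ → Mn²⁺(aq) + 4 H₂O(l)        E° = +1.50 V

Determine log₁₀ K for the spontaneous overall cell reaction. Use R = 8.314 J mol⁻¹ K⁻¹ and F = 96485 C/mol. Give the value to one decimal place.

Cathode: MnO₄⁻/Mn²⁺; anode: Cd²⁺/Cd. E°cell = (+1.50) − (-0.39) = +1.89 V, with n = 10.
ΔG° = −nFE° = −RT ln K, so ln K = nFE°/(RT) = (10)(96485)(+1.89) / ((8.314)(323)) = 679.061.
log₁₀ K = 679.061 / ln 10 = 294.9.

294.9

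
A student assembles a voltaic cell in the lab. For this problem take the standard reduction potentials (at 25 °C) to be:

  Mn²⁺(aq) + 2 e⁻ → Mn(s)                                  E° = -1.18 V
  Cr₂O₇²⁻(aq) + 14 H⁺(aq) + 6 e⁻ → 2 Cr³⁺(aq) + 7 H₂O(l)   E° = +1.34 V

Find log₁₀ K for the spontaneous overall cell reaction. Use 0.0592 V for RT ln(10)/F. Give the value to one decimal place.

Cathode: Cr₂O₇²⁻/Cr³⁺; anode: Mn²⁺/Mn. E°cell = +2.52 V, n = 6.
log K = nE°cell / 0.0592 = (6)(+2.52) / 0.0592 = 255.4.

255.4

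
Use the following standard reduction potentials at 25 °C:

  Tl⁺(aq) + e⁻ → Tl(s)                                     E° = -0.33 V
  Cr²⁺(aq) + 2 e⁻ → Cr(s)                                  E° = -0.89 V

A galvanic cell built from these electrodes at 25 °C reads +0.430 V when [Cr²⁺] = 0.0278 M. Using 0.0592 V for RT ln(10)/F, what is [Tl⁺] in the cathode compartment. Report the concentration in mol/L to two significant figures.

0.0011 M

Tl⁺/Tl is the cathode, Cr²⁺/Cr the anode: E°cell = +0.56 V, n = 2.
Overall reaction: 2 Tl⁺(aq) + Cr(s) → 2 Tl(s) + Cr²⁺(aq); Q = [Cr²⁺]^1/[Tl⁺]^2.
From E = E° − (0.0592/n) log Q: log Q = (E° − E)·n/0.0592 = (+0.56 − (+0.430))·2/0.0592 = 4.3919.
So 2·log[Tl⁺] = 1·log(0.0278) − log Q = -1.5560 − (4.3919) = -5.9479; log[Tl⁺] = -5.9479 / 2 = -2.9739; [Tl⁺] = 10^(-2.9739) ≈ 0.0011 M.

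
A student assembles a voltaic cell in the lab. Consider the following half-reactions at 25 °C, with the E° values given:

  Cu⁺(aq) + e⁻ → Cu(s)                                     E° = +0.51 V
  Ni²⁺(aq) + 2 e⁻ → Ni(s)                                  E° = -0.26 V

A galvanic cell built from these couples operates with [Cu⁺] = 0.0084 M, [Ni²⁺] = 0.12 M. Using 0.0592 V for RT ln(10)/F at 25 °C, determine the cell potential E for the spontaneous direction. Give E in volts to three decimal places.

Cu⁺/Cu is the cathode (higher E°), Ni²⁺/Ni the anode: E°cell = +0.51 − (-0.26) = +0.77 V, n = 2.
Overall: 2 Cu⁺(aq) + Ni(s) → 2 Cu(s) + Ni²⁺(aq)
Q = [Ni²⁺] / ([Cu⁺]^2); log Q = 3.231.
E = E° − (0.0592/n) log Q = +0.77 − (0.0592/2)(3.231) = +0.674 V.

+0.674 V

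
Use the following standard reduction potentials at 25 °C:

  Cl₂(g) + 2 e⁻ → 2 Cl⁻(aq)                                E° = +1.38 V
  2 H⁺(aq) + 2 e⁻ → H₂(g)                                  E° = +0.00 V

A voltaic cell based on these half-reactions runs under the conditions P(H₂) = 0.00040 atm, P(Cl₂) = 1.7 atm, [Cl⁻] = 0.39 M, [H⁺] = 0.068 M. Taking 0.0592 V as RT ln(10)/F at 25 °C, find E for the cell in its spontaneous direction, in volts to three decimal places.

+1.380 V

Cl₂/Cl⁻ is the cathode (higher E°), H⁺/H₂ the anode: E°cell = +1.38 − (+0.00) = +1.38 V, n = 2.
Overall: Cl₂(g) + H₂(g) → 2 Cl⁻(aq) + 2 H⁺(aq)
Q = [Cl⁻]^2·[H⁺]^2 / (P(Cl₂)·P(H₂)); log Q = 0.015.
E = E° − (0.0592/n) log Q = +1.38 − (0.0592/2)(0.015) = +1.380 V.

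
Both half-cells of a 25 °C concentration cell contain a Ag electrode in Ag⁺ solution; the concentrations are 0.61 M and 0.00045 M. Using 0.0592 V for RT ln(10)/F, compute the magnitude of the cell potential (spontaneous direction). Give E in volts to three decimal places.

+0.185 V

For a concentration cell E°cell = 0. The 0.61 M side is the cathode (reduction is favoured where [Ag⁺] is higher).
With n = 1, E = −(0.0592/1) log([Ag⁺]ₐₙ/[Ag⁺]꜀ₐₜ) = −(0.0592/1) log(0.00045/0.61) = −(0.0592/1)(-3.132) = +0.185 V.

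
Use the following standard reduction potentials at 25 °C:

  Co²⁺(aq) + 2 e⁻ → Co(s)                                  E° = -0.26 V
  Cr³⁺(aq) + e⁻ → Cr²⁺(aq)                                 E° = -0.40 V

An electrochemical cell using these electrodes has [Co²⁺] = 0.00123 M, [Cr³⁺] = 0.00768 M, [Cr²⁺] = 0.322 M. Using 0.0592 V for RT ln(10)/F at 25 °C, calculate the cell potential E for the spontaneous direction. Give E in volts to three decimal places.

+0.150 V

Co²⁺/Co is the cathode (higher E°), Cr³⁺/Cr²⁺ the anode: E°cell = -0.26 − (-0.40) = +0.14 V, n = 2.
Overall: Co²⁺(aq) + 2 Cr²⁺(aq) → Co(s) + 2 Cr³⁺(aq)
Q = [Cr³⁺]^2 / ([Co²⁺]·[Cr²⁺]^2); log Q = -0.335.
E = E° − (0.0592/n) log Q = +0.14 − (0.0592/2)(-0.335) = +0.150 V.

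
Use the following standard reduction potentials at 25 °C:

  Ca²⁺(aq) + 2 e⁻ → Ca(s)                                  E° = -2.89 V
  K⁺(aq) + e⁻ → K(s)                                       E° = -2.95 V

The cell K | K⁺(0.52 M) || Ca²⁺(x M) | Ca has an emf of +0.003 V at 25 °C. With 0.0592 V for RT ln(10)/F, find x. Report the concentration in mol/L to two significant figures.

0.0032 M

Ca²⁺/Ca is the cathode, K⁺/K the anode: E°cell = +0.06 V, n = 2.
Overall reaction: Ca²⁺(aq) + 2 K(s) → Ca(s) + 2 K⁺(aq); Q = [K⁺]^2/[Ca²⁺]^1.
From E = E° − (0.0592/n) log Q: log Q = (E° − E)·n/0.0592 = (+0.06 − (+0.003))·2/0.0592 = 1.9257.
So 1·log[Ca²⁺] = 2·log(0.52) − log Q = -0.5680 − (1.9257) = -2.4937; [Ca²⁺] = 10^(-2.4937) ≈ 0.0032 M.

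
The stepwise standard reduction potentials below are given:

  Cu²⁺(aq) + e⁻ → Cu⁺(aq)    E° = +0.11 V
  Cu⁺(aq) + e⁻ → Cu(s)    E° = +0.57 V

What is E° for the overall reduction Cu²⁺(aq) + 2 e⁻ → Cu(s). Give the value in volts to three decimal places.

+0.340 V

Standard free energies of sequential steps add: ΔG°₃ = ΔG°₁ + ΔG°₂, so n₃E°₃ = n₁E°₁ + n₂E°₂.
E°₃ = (1×+0.11 + 1×+0.57) / 2 = (+0.680) / 2 = +0.340 V.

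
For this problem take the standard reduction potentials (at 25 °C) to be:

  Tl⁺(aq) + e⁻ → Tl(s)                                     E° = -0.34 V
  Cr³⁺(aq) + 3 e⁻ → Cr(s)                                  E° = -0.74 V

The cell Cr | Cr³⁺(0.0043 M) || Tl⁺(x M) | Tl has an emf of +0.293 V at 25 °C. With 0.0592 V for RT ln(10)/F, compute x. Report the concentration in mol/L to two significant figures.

0.0025 M

Tl⁺/Tl is the cathode, Cr³⁺/Cr the anode: E°cell = +0.40 V, n = 3.
Overall reaction: 3 Tl⁺(aq) + Cr(s) → 3 Tl(s) + Cr³⁺(aq); Q = [Cr³⁺]^1/[Tl⁺]^3.
From E = E° − (0.0592/n) log Q: log Q = (E° − E)·n/0.0592 = (+0.40 − (+0.293))·3/0.0592 = 5.4223.
So 3·log[Tl⁺] = 1·log(0.0043) − log Q = -2.3665 − (5.4223) = -7.7888; log[Tl⁺] = -7.7888 / 3 = -2.5963; [Tl⁺] = 10^(-2.5963) ≈ 0.0025 M.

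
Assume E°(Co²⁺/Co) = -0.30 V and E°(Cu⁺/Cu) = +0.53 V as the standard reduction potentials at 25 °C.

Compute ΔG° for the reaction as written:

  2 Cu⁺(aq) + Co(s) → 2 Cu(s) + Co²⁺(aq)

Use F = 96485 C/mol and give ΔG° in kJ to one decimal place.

-160.2 kJ

As written, Cu⁺/Cu is reduced (cathode) and Co²⁺/Co is oxidised (anode), so E°cell = (+0.53) − (-0.30) = +0.83 V.
Balancing electrons gives n = 2.
ΔG° = −nFE° = −(2)(96485)(+0.83) = -160,165 J = -160.2 kJ.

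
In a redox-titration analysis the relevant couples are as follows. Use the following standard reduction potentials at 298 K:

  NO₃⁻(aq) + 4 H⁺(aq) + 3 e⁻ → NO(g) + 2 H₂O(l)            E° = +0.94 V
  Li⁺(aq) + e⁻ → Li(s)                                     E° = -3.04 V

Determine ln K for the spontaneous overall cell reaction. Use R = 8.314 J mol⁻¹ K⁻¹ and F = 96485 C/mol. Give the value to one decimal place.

Cathode: NO₃⁻/NO; anode: Li⁺/Li. E°cell = (+0.94) − (-3.04) = +3.98 V, with n = 3.
ΔG° = −nFE° = −RT ln K, so ln K = nFE°/(RT) = (3)(96485)(+3.98) / ((8.314)(298)) = 464.984.

465.0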